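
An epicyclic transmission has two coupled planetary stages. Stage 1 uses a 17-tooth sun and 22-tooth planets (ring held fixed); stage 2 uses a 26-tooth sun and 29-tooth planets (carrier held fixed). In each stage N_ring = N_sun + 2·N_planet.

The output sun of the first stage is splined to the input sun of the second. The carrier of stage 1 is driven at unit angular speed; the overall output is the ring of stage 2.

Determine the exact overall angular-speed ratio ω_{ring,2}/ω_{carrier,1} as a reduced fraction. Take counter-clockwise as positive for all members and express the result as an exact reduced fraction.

-169/119

Stage 1: N_ring = 17 + 2·22 = 61
Stage 1: 17(ω_s−ω_c) = −61(ω_r−ω_c),  ω_r=0, ω_c=1
Stage 1: ω_s = 1 − (61/17)(0−1) = 78/17
  ⇒ ω_s¹/ω_c¹ = 78/17
Stage 2: N_ring = 26 + 2·29 = 84
Stage 2: 26(ω_s−ω_c) = −84(ω_r−ω_c),  ω_c=0, ω_s=1
Stage 2: ω_r = 0 − (26/84)(1−0) = -13/42
  ⇒ ω_r²/ω_s² = -13/42
Coupling ω_s² = ω_s¹ ⇒ overall = 78/17 × -13/42 = -169/119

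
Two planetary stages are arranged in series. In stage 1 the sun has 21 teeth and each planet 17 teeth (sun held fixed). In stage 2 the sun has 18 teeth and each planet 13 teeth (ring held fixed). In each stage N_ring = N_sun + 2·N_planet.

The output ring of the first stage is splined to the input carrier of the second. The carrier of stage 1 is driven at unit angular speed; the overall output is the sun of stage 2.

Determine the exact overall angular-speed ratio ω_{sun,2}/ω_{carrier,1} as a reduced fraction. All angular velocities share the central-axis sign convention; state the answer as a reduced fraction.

2356/495

Stage 1: N_ring = 21 + 2·17 = 55
Stage 1: 21(ω_s−ω_c) = −55(ω_r−ω_c),  ω_s=0, ω_c=1
Stage 1: ω_r = 1 − (21/55)(0−1) = 76/55
  ⇒ ω_r¹/ω_c¹ = 76/55
Stage 2: N_ring = 18 + 2·13 = 44
Stage 2: 18(ω_s−ω_c) = −44(ω_r−ω_c),  ω_r=0, ω_c=1
Stage 2: ω_s = 1 − (44/18)(0−1) = 31/9
  ⇒ ω_s²/ω_c² = 31/9
Coupling ω_c² = ω_r¹ ⇒ overall = 76/55 × 31/9 = 2356/495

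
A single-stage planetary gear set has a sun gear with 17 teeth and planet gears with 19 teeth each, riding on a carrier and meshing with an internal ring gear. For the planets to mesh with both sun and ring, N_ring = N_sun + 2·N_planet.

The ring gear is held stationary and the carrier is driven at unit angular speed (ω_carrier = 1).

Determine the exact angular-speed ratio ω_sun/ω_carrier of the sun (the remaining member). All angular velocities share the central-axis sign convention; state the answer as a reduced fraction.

72/17

N_ring = 17 + 2·19 = 55
17(ω_s−ω_c) = −55(ω_r−ω_c),  ω_r=0, ω_c=1
ω_s = 1 − (55/17)(0−1) = 72/17
ω_s/ω_c = 72/17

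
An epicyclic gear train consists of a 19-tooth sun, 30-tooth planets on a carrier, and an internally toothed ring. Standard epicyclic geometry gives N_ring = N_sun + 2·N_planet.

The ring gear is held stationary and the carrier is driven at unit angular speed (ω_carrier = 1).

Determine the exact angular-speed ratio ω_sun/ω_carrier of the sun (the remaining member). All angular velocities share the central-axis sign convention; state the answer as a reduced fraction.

98/19

N_ring = 19 + 2·30 = 79
19(ω_s−ω_c) = −79(ω_r−ω_c),  ω_r=0, ω_c=1
ω_s = 1 − (79/19)(0−1) = 98/19
ω_s/ω_c = 98/19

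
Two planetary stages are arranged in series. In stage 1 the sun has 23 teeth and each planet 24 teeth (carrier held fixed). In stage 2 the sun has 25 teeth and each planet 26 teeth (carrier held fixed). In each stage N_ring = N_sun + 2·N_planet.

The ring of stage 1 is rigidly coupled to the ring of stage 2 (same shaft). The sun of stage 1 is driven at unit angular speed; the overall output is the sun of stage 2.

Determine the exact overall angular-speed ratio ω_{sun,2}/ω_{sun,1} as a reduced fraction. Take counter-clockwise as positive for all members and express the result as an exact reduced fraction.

Stage 1: N_ring = 23 + 2·24 = 71
Stage 1: 23(ω_s−ω_c) = −71(ω_r−ω_c),  ω_c=0, ω_s=1
Stage 1: ω_r = 0 − (23/71)(1−0) = -23/71
  ⇒ ω_r¹/ω_s¹ = -23/71
Stage 2: N_ring = 25 + 2·26 = 77
Stage 2: 25(ω_s−ω_c) = −77(ω_r−ω_c),  ω_c=0, ω_r=1
Stage 2: ω_s = 0 − (77/25)(1−0) = -77/25
  ⇒ ω_s²/ω_r² = -77/25
Coupling ω_r² = ω_r¹ ⇒ overall = -23/71 × -77/25 = 1771/1775

1771/1775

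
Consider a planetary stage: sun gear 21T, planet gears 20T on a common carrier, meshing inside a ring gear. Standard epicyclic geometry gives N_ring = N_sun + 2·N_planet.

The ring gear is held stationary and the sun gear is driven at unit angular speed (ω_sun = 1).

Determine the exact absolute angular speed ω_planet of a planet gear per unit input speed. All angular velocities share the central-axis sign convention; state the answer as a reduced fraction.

N_ring = 21 + 2·20 = 61
21(ω_s−ω_c) = −61(ω_r−ω_c),  ω_r=0, ω_s=1
21(1−ω_c) = −61(0−ω_c)  ⇒  82ω_c = 21  ⇒  ω_c = 21/82
sun–planet: 21·(1−21/82) = −20·(ω_p−ω_c)  ⇒  ω_p−ω_c = −(21/20)·(61/82) = -1281/1640
ω_p = 21/82 − 1281/1640 = -21/40

-21/40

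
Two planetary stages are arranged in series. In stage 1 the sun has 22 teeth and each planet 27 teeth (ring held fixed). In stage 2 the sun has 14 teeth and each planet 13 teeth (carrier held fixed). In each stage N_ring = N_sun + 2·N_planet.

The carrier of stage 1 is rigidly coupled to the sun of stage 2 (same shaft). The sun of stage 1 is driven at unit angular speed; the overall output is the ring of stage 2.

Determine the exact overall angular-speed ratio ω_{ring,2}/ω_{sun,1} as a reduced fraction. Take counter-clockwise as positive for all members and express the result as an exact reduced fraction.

-11/140

Stage 1: N_ring = 22 + 2·27 = 76
Stage 1: 22(ω_s−ω_c) = −76(ω_r−ω_c),  ω_r=0, ω_s=1
Stage 1: 22(1−ω_c) = −76(0−ω_c)  ⇒  98ω_c = 22  ⇒  ω_c = 11/49
  ⇒ ω_c¹/ω_s¹ = 11/49
Stage 2: N_ring = 14 + 2·13 = 40
Stage 2: 14(ω_s−ω_c) = −40(ω_r−ω_c),  ω_c=0, ω_s=1
Stage 2: ω_r = 0 − (14/40)(1−0) = -7/20
  ⇒ ω_r²/ω_s² = -7/20
Coupling ω_s² = ω_c¹ ⇒ overall = 11/49 × -7/20 = -11/140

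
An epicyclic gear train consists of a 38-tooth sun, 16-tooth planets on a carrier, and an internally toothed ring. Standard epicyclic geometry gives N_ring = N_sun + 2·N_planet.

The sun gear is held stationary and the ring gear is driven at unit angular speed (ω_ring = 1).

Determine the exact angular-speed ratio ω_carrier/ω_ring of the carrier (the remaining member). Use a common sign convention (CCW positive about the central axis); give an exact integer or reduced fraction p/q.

N_ring = 38 + 2·16 = 70
38(ω_s−ω_c) = −70(ω_r−ω_c),  ω_s=0, ω_r=1
38(0−ω_c) = −70(1−ω_c)  ⇒  108ω_c = 70  ⇒  ω_c = 35/54
ω_c/ω_r = 35/54

35/54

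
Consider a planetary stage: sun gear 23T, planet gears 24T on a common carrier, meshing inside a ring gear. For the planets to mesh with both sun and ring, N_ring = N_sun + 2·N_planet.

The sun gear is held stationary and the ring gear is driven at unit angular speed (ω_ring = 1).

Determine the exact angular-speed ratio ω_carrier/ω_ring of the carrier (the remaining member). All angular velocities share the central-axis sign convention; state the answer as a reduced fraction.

71/94

N_ring = 23 + 2·24 = 71
23(ω_s−ω_c) = −71(ω_r−ω_c),  ω_s=0, ω_r=1
23(0−ω_c) = −71(1−ω_c)  ⇒  94ω_c = 71  ⇒  ω_c = 71/94
ω_c/ω_r = 71/94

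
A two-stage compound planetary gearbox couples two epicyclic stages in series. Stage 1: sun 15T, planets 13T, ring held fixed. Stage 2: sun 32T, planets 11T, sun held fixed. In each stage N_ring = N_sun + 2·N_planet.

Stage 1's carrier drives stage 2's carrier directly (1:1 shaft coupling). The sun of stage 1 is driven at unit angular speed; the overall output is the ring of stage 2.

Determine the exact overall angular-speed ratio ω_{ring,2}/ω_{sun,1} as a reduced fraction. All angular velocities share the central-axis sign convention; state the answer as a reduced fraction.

215/504

Stage 1: N_ring = 15 + 2·13 = 41
Stage 1: 15(ω_s−ω_c) = −41(ω_r−ω_c),  ω_r=0, ω_s=1
Stage 1: 15(1−ω_c) = −41(0−ω_c)  ⇒  56ω_c = 15  ⇒  ω_c = 15/56
  ⇒ ω_c¹/ω_s¹ = 15/56
Stage 2: N_ring = 32 + 2·11 = 54
Stage 2: 32(ω_s−ω_c) = −54(ω_r−ω_c),  ω_s=0, ω_c=1
Stage 2: ω_r = 1 − (32/54)(0−1) = 43/27
  ⇒ ω_r²/ω_c² = 43/27
Coupling ω_c² = ω_c¹ ⇒ overall = 15/56 × 43/27 = 215/504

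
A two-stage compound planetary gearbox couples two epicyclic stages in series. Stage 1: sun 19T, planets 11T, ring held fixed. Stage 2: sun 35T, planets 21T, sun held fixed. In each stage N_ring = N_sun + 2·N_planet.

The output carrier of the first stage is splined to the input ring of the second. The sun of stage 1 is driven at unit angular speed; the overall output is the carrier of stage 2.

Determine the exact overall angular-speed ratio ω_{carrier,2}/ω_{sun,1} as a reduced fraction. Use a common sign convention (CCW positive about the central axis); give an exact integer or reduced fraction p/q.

209/960

Stage 1: N_ring = 19 + 2·11 = 41
Stage 1: 19(ω_s−ω_c) = −41(ω_r−ω_c),  ω_r=0, ω_s=1
Stage 1: 19(1−ω_c) = −41(0−ω_c)  ⇒  60ω_c = 19  ⇒  ω_c = 19/60
  ⇒ ω_c¹/ω_s¹ = 19/60
Stage 2: N_ring = 35 + 2·21 = 77
Stage 2: 35(ω_s−ω_c) = −77(ω_r−ω_c),  ω_s=0, ω_r=1
Stage 2: 35(0−ω_c) = −77(1−ω_c)  ⇒  112ω_c = 77  ⇒  ω_c = 11/16
  ⇒ ω_c²/ω_r² = 11/16
Coupling ω_r² = ω_c¹ ⇒ overall = 19/60 × 11/16 = 209/960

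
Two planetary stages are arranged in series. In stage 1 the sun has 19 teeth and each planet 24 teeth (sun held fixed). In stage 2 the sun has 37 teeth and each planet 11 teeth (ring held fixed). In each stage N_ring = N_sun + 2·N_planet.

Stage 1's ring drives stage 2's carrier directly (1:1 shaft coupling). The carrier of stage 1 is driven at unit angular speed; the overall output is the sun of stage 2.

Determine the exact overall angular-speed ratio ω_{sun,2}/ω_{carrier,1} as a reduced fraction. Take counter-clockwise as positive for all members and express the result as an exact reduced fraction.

Stage 1: N_ring = 19 + 2·24 = 67
Stage 1: 19(ω_s−ω_c) = −67(ω_r−ω_c),  ω_s=0, ω_c=1
Stage 1: ω_r = 1 − (19/67)(0−1) = 86/67
  ⇒ ω_r¹/ω_c¹ = 86/67
Stage 2: N_ring = 37 + 2·11 = 59
Stage 2: 37(ω_s−ω_c) = −59(ω_r−ω_c),  ω_r=0, ω_c=1
Stage 2: ω_s = 1 − (59/37)(0−1) = 96/37
  ⇒ ω_s²/ω_c² = 96/37
Coupling ω_c² = ω_r¹ ⇒ overall = 86/67 × 96/37 = 8256/2479

8256/2479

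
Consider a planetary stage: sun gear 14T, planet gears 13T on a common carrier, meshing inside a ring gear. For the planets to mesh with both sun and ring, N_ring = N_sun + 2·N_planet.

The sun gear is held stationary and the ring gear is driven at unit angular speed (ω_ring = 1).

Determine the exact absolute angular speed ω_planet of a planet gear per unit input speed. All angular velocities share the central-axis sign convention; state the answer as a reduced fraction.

N_ring = 14 + 2·13 = 40
14(ω_s−ω_c) = −40(ω_r−ω_c),  ω_s=0, ω_r=1
14(0−ω_c) = −40(1−ω_c)  ⇒  54ω_c = 40  ⇒  ω_c = 20/27
sun–planet: 14·(0−20/27) = −13·(ω_p−ω_c)  ⇒  ω_p−ω_c = −(14/13)·(-20/27) = 280/351
ω_p = 20/27 + 280/351 = 20/13

20/13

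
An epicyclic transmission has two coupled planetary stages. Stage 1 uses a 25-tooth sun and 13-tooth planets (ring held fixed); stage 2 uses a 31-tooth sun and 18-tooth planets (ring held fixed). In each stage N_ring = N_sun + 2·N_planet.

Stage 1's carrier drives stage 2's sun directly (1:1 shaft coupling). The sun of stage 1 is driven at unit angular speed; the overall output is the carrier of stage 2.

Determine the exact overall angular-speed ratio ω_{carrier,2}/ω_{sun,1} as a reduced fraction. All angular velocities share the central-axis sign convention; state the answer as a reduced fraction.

775/7448

Stage 1: N_ring = 25 + 2·13 = 51
Stage 1: 25(ω_s−ω_c) = −51(ω_r−ω_c),  ω_r=0, ω_s=1
Stage 1: 25(1−ω_c) = −51(0−ω_c)  ⇒  76ω_c = 25  ⇒  ω_c = 25/76
  ⇒ ω_c¹/ω_s¹ = 25/76
Stage 2: N_ring = 31 + 2·18 = 67
Stage 2: 31(ω_s−ω_c) = −67(ω_r−ω_c),  ω_r=0, ω_s=1
Stage 2: 31(1−ω_c) = −67(0−ω_c)  ⇒  98ω_c = 31  ⇒  ω_c = 31/98
  ⇒ ω_c²/ω_s² = 31/98
Coupling ω_s² = ω_c¹ ⇒ overall = 25/76 × 31/98 = 775/7448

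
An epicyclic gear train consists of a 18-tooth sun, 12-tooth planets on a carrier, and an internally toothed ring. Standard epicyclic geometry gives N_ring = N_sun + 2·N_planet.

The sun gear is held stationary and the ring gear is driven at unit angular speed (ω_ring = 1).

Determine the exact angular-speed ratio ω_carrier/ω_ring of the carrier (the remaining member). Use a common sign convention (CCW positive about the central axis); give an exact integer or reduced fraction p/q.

7/10

N_ring = 18 + 2·12 = 42
18(ω_s−ω_c) = −42(ω_r−ω_c),  ω_s=0, ω_r=1
18(0−ω_c) = −42(1−ω_c)  ⇒  60ω_c = 42  ⇒  ω_c = 7/10
ω_c/ω_r = 7/10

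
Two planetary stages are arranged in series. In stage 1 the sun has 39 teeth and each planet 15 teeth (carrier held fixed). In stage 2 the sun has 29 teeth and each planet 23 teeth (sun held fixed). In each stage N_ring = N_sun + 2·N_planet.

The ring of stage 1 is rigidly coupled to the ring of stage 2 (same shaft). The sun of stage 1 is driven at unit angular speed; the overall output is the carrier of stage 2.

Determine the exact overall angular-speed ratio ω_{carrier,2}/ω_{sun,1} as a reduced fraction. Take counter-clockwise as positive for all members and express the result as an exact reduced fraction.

-75/184

Stage 1: N_ring = 39 + 2·15 = 69
Stage 1: 39(ω_s−ω_c) = −69(ω_r−ω_c),  ω_c=0, ω_s=1
Stage 1: ω_r = 0 − (39/69)(1−0) = -13/23
  ⇒ ω_r¹/ω_s¹ = -13/23
Stage 2: N_ring = 29 + 2·23 = 75
Stage 2: 29(ω_s−ω_c) = −75(ω_r−ω_c),  ω_s=0, ω_r=1
Stage 2: 29(0−ω_c) = −75(1−ω_c)  ⇒  104ω_c = 75  ⇒  ω_c = 75/104
  ⇒ ω_c²/ω_r² = 75/104
Coupling ω_r² = ω_r¹ ⇒ overall = -13/23 × 75/104 = -75/184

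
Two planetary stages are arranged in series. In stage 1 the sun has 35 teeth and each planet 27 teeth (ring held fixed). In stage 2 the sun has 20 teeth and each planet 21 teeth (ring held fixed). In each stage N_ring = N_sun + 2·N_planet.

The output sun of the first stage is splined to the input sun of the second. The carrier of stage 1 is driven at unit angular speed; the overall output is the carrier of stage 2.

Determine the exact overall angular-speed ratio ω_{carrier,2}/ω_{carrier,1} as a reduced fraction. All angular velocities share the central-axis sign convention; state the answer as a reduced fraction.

248/287

Stage 1: N_ring = 35 + 2·27 = 89
Stage 1: 35(ω_s−ω_c) = −89(ω_r−ω_c),  ω_r=0, ω_c=1
Stage 1: ω_s = 1 − (89/35)(0−1) = 124/35
  ⇒ ω_s¹/ω_c¹ = 124/35
Stage 2: N_ring = 20 + 2·21 = 62
Stage 2: 20(ω_s−ω_c) = −62(ω_r−ω_c),  ω_r=0, ω_s=1
Stage 2: 20(1−ω_c) = −62(0−ω_c)  ⇒  82ω_c = 20  ⇒  ω_c = 10/41
  ⇒ ω_c²/ω_s² = 10/41
Coupling ω_s² = ω_s¹ ⇒ overall = 124/35 × 10/41 = 248/287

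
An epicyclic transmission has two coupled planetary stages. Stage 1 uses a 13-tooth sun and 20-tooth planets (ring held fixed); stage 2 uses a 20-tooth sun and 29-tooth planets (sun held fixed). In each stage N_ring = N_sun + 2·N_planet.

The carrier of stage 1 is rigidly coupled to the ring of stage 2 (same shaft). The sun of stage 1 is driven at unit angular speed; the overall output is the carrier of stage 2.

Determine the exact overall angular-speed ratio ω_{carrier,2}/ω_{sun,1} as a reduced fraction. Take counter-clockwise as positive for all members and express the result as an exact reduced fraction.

Stage 1: N_ring = 13 + 2·20 = 53
Stage 1: 13(ω_s−ω_c) = −53(ω_r−ω_c),  ω_r=0, ω_s=1
Stage 1: 13(1−ω_c) = −53(0−ω_c)  ⇒  66ω_c = 13  ⇒  ω_c = 13/66
  ⇒ ω_c¹/ω_s¹ = 13/66
Stage 2: N_ring = 20 + 2·29 = 78
Stage 2: 20(ω_s−ω_c) = −78(ω_r−ω_c),  ω_s=0, ω_r=1
Stage 2: 20(0−ω_c) = −78(1−ω_c)  ⇒  98ω_c = 78  ⇒  ω_c = 39/49
  ⇒ ω_c²/ω_r² = 39/49
Coupling ω_r² = ω_c¹ ⇒ overall = 13/66 × 39/49 = 169/1078

169/1078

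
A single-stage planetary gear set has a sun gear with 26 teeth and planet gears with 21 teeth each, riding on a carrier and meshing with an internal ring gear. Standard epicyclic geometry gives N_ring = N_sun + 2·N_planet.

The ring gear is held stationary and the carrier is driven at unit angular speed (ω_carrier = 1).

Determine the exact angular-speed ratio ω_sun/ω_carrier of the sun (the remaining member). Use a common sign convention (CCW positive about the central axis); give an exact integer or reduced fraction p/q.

47/13

N_ring = 26 + 2·21 = 68
26(ω_s−ω_c) = −68(ω_r−ω_c),  ω_r=0, ω_c=1
ω_s = 1 − (68/26)(0−1) = 47/13
ω_s/ω_c = 47/13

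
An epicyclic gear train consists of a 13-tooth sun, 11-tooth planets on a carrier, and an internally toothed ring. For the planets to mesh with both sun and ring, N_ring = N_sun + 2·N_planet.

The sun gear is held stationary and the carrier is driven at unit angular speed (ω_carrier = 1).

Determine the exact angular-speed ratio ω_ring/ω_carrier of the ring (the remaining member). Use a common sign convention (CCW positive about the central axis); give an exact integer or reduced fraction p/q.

48/35

N_ring = 13 + 2·11 = 35
13(ω_s−ω_c) = −35(ω_r−ω_c),  ω_s=0, ω_c=1
ω_r = 1 − (13/35)(0−1) = 48/35
ω_r/ω_c = 48/35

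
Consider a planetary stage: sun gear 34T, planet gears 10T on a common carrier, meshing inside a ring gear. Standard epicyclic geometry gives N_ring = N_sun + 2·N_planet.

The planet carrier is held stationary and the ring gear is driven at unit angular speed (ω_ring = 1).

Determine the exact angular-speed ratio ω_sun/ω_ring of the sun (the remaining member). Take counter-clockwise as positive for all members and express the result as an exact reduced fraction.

N_ring = 34 + 2·10 = 54
34(ω_s−ω_c) = −54(ω_r−ω_c),  ω_c=0, ω_r=1
ω_s = 0 − (54/34)(1−0) = -27/17
ω_s/ω_r = -27/17

-27/17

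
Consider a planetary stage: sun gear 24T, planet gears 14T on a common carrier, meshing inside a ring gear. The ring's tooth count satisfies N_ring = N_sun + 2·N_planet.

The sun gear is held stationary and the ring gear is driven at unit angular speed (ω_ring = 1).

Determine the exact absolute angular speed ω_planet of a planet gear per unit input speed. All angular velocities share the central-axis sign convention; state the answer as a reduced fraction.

N_ring = 24 + 2·14 = 52
24(ω_s−ω_c) = −52(ω_r−ω_c),  ω_s=0, ω_r=1
24(0−ω_c) = −52(1−ω_c)  ⇒  76ω_c = 52  ⇒  ω_c = 13/19
sun–planet: 24·(0−13/19) = −14·(ω_p−ω_c)  ⇒  ω_p−ω_c = −(24/14)·(-13/19) = 156/133
ω_p = 13/19 + 156/133 = 13/7

13/7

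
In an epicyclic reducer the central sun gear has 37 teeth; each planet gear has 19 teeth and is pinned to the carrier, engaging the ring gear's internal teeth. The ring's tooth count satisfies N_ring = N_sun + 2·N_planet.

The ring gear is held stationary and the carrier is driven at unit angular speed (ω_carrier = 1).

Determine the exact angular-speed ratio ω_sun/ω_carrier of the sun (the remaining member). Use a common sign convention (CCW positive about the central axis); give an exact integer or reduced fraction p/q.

N_ring = 37 + 2·19 = 75
37(ω_s−ω_c) = −75(ω_r−ω_c),  ω_r=0, ω_c=1
ω_s = 1 − (75/37)(0−1) = 112/37
ω_s/ω_c = 112/37

112/37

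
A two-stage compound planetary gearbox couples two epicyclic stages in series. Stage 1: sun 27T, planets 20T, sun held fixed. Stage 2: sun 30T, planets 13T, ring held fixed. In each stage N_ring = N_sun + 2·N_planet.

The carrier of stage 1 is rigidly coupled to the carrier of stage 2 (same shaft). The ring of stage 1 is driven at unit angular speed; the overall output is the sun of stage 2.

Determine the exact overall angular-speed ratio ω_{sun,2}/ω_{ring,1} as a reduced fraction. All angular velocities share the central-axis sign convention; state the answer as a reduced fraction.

2881/1410

Stage 1: N_ring = 27 + 2·20 = 67
Stage 1: 27(ω_s−ω_c) = −67(ω_r−ω_c),  ω_s=0, ω_r=1
Stage 1: 27(0−ω_c) = −67(1−ω_c)  ⇒  94ω_c = 67  ⇒  ω_c = 67/94
  ⇒ ω_c¹/ω_r¹ = 67/94
Stage 2: N_ring = 30 + 2·13 = 56
Stage 2: 30(ω_s−ω_c) = −56(ω_r−ω_c),  ω_r=0, ω_c=1
Stage 2: ω_s = 1 − (56/30)(0−1) = 43/15
  ⇒ ω_s²/ω_c² = 43/15
Coupling ω_c² = ω_c¹ ⇒ overall = 67/94 × 43/15 = 2881/1410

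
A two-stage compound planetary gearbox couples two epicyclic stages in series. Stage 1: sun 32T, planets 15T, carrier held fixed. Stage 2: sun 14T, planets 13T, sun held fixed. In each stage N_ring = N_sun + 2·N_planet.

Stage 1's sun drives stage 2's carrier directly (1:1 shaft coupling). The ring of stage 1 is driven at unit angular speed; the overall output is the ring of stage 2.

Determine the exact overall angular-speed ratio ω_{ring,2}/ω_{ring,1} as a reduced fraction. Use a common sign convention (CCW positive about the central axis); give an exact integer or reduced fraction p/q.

Stage 1: N_ring = 32 + 2·15 = 62
Stage 1: 32(ω_s−ω_c) = −62(ω_r−ω_c),  ω_c=0, ω_r=1
Stage 1: ω_s = 0 − (62/32)(1−0) = -31/16
  ⇒ ω_s¹/ω_r¹ = -31/16
Stage 2: N_ring = 14 + 2·13 = 40
Stage 2: 14(ω_s−ω_c) = −40(ω_r−ω_c),  ω_s=0, ω_c=1
Stage 2: ω_r = 1 − (14/40)(0−1) = 27/20
  ⇒ ω_r²/ω_c² = 27/20
Coupling ω_c² = ω_s¹ ⇒ overall = -31/16 × 27/20 = -837/320

-837/320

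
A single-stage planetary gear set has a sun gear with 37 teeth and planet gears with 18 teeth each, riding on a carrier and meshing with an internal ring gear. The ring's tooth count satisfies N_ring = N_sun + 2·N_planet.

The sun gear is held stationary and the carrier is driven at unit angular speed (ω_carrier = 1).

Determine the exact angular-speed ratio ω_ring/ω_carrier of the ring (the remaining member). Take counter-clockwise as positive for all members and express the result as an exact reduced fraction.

N_ring = 37 + 2·18 = 73
37(ω_s−ω_c) = −73(ω_r−ω_c),  ω_s=0, ω_c=1
ω_r = 1 − (37/73)(0−1) = 110/73
ω_r/ω_c = 110/73

110/73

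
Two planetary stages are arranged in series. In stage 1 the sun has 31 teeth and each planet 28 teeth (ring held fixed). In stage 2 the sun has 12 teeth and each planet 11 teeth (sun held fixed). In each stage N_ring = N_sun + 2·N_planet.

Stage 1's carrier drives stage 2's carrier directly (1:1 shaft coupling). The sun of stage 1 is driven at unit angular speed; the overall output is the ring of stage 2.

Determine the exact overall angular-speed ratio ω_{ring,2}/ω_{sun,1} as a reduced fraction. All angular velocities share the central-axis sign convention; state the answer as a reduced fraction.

Stage 1: N_ring = 31 + 2·28 = 87
Stage 1: 31(ω_s−ω_c) = −87(ω_r−ω_c),  ω_r=0, ω_s=1
Stage 1: 31(1−ω_c) = −87(0−ω_c)  ⇒  118ω_c = 31  ⇒  ω_c = 31/118
  ⇒ ω_c¹/ω_s¹ = 31/118
Stage 2: N_ring = 12 + 2·11 = 34
Stage 2: 12(ω_s−ω_c) = −34(ω_r−ω_c),  ω_s=0, ω_c=1
Stage 2: ω_r = 1 − (12/34)(0−1) = 23/17
  ⇒ ω_r²/ω_c² = 23/17
Coupling ω_c² = ω_c¹ ⇒ overall = 31/118 × 23/17 = 713/2006

713/2006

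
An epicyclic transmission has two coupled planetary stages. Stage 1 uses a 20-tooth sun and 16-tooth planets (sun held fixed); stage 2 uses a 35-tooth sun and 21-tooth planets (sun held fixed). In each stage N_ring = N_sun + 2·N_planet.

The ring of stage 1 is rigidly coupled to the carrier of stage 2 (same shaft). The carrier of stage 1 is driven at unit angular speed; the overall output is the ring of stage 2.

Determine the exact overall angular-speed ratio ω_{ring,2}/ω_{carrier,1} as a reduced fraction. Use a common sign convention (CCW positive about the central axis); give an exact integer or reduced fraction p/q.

Stage 1: N_ring = 20 + 2·16 = 52
Stage 1: 20(ω_s−ω_c) = −52(ω_r−ω_c),  ω_s=0, ω_c=1
Stage 1: ω_r = 1 − (20/52)(0−1) = 18/13
  ⇒ ω_r¹/ω_c¹ = 18/13
Stage 2: N_ring = 35 + 2·21 = 77
Stage 2: 35(ω_s−ω_c) = −77(ω_r−ω_c),  ω_s=0, ω_c=1
Stage 2: ω_r = 1 − (35/77)(0−1) = 16/11
  ⇒ ω_r²/ω_c² = 16/11
Coupling ω_c² = ω_r¹ ⇒ overall = 18/13 × 16/11 = 288/143

288/143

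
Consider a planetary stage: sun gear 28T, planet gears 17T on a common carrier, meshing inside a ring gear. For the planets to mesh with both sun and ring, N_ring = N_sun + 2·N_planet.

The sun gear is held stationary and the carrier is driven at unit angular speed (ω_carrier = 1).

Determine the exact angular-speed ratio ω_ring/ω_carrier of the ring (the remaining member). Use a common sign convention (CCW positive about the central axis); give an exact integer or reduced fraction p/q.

45/31

N_ring = 28 + 2·17 = 62
28(ω_s−ω_c) = −62(ω_r−ω_c),  ω_s=0, ω_c=1
ω_r = 1 − (28/62)(0−1) = 45/31
ω_r/ω_c = 45/31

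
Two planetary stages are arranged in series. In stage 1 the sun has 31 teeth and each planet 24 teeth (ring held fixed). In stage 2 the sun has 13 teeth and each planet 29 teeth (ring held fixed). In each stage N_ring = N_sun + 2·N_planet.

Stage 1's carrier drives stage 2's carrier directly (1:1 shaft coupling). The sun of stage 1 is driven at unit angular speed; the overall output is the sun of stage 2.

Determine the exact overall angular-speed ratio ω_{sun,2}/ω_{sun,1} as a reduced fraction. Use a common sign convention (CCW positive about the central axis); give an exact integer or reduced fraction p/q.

Stage 1: N_ring = 31 + 2·24 = 79
Stage 1: 31(ω_s−ω_c) = −79(ω_r−ω_c),  ω_r=0, ω_s=1
Stage 1: 31(1−ω_c) = −79(0−ω_c)  ⇒  110ω_c = 31  ⇒  ω_c = 31/110
  ⇒ ω_c¹/ω_s¹ = 31/110
Stage 2: N_ring = 13 + 2·29 = 71
Stage 2: 13(ω_s−ω_c) = −71(ω_r−ω_c),  ω_r=0, ω_c=1
Stage 2: ω_s = 1 − (71/13)(0−1) = 84/13
  ⇒ ω_s²/ω_c² = 84/13
Coupling ω_c² = ω_c¹ ⇒ overall = 31/110 × 84/13 = 1302/715

1302/715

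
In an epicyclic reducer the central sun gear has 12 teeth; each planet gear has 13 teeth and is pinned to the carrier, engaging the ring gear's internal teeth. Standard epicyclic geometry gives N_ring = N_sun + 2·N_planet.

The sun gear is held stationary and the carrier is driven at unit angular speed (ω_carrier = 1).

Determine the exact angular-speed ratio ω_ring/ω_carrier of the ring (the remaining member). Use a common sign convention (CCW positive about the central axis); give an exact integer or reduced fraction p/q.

N_ring = 12 + 2·13 = 38
12(ω_s−ω_c) = −38(ω_r−ω_c),  ω_s=0, ω_c=1
ω_r = 1 − (12/38)(0−1) = 25/19
ω_r/ω_c = 25/19

25/19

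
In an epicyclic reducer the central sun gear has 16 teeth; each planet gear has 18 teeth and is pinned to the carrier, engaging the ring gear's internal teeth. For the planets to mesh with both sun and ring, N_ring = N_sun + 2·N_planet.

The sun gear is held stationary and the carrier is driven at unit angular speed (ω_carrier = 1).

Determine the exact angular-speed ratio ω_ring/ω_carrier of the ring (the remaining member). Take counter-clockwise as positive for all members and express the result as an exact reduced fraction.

N_ring = 16 + 2·18 = 52
16(ω_s−ω_c) = −52(ω_r−ω_c),  ω_s=0, ω_c=1
ω_r = 1 − (16/52)(0−1) = 17/13
ω_r/ω_c = 17/13

17/13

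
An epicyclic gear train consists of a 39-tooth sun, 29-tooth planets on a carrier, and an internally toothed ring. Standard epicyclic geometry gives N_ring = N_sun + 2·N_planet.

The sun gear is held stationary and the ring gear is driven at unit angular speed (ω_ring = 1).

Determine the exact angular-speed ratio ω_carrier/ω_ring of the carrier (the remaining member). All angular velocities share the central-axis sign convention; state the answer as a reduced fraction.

97/136

N_ring = 39 + 2·29 = 97
39(ω_s−ω_c) = −97(ω_r−ω_c),  ω_s=0, ω_r=1
39(0−ω_c) = −97(1−ω_c)  ⇒  136ω_c = 97  ⇒  ω_c = 97/136
ω_c/ω_r = 97/136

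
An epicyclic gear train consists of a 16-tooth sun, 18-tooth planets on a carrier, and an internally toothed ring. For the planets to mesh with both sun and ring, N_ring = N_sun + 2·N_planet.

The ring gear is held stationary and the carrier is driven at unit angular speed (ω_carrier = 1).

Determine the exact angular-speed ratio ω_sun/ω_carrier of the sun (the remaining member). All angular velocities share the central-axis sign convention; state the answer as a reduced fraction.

17/4

N_ring = 16 + 2·18 = 52
16(ω_s−ω_c) = −52(ω_r−ω_c),  ω_r=0, ω_c=1
ω_s = 1 − (52/16)(0−1) = 17/4
ω_s/ω_c = 17/4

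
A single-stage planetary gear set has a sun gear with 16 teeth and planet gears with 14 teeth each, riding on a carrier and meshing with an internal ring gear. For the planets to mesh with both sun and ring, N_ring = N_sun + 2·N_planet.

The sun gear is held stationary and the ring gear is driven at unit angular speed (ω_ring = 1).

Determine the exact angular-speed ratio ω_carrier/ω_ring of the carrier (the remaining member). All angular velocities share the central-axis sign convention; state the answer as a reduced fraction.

N_ring = 16 + 2·14 = 44
16(ω_s−ω_c) = −44(ω_r−ω_c),  ω_s=0, ω_r=1
16(0−ω_c) = −44(1−ω_c)  ⇒  60ω_c = 44  ⇒  ω_c = 11/15
ω_c/ω_r = 11/15

11/15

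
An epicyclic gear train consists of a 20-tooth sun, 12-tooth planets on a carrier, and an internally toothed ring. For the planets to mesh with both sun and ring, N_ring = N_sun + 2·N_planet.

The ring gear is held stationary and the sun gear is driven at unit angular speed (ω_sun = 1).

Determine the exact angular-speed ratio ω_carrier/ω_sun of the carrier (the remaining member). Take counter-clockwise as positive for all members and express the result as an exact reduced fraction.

5/16

N_ring = 20 + 2·12 = 44
20(ω_s−ω_c) = −44(ω_r−ω_c),  ω_r=0, ω_s=1
20(1−ω_c) = −44(0−ω_c)  ⇒  64ω_c = 20  ⇒  ω_c = 5/16
ω_c/ω_s = 5/16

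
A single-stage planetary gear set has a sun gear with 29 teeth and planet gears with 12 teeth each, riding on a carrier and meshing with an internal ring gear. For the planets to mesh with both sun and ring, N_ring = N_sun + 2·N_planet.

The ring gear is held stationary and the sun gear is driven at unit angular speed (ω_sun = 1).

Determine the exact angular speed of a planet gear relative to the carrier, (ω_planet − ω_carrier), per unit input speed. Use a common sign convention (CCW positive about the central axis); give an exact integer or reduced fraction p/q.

-1537/984

N_ring = 29 + 2·12 = 53
29(ω_s−ω_c) = −53(ω_r−ω_c),  ω_r=0, ω_s=1
29(1−ω_c) = −53(0−ω_c)  ⇒  82ω_c = 29  ⇒  ω_c = 29/82
sun–planet: 29·(1−29/82) = −12·(ω_p−ω_c)  ⇒  ω_p−ω_c = −(29/12)·(53/82) = -1537/984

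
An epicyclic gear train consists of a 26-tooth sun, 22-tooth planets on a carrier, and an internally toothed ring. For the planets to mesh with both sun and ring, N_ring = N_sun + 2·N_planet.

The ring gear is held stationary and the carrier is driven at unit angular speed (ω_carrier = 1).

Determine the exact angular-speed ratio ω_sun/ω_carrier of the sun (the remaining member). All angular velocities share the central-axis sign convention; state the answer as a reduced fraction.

48/13

N_ring = 26 + 2·22 = 70
26(ω_s−ω_c) = −70(ω_r−ω_c),  ω_r=0, ω_c=1
ω_s = 1 − (70/26)(0−1) = 48/13
ω_s/ω_c = 48/13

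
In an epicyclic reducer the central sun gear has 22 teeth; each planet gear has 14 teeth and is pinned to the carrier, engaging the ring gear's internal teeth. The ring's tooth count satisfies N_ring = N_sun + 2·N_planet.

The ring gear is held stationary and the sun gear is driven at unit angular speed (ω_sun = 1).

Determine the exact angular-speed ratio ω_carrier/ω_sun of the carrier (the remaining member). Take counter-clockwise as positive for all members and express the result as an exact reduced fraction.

N_ring = 22 + 2·14 = 50
22(ω_s−ω_c) = −50(ω_r−ω_c),  ω_r=0, ω_s=1
22(1−ω_c) = −50(0−ω_c)  ⇒  72ω_c = 22  ⇒  ω_c = 11/36
ω_c/ω_s = 11/36

11/36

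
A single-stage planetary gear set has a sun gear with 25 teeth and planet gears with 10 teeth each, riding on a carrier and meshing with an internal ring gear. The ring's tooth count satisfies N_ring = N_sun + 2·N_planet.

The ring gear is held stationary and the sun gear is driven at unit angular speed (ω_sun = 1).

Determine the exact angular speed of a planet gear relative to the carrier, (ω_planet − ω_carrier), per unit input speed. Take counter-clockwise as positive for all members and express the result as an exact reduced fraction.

-45/28

N_ring = 25 + 2·10 = 45
25(ω_s−ω_c) = −45(ω_r−ω_c),  ω_r=0, ω_s=1
25(1−ω_c) = −45(0−ω_c)  ⇒  70ω_c = 25  ⇒  ω_c = 5/14
sun–planet: 25·(1−5/14) = −10·(ω_p−ω_c)  ⇒  ω_p−ω_c = −(25/10)·(9/14) = -45/28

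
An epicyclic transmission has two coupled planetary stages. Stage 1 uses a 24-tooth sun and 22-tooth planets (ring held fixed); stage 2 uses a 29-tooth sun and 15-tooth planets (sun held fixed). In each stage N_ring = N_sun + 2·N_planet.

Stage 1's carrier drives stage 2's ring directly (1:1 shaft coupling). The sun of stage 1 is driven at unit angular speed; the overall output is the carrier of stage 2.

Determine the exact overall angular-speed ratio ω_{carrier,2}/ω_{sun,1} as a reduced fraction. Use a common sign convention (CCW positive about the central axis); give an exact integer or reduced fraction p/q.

Stage 1: N_ring = 24 + 2·22 = 68
Stage 1: 24(ω_s−ω_c) = −68(ω_r−ω_c),  ω_r=0, ω_s=1
Stage 1: 24(1−ω_c) = −68(0−ω_c)  ⇒  92ω_c = 24  ⇒  ω_c = 6/23
  ⇒ ω_c¹/ω_s¹ = 6/23
Stage 2: N_ring = 29 + 2·15 = 59
Stage 2: 29(ω_s−ω_c) = −59(ω_r−ω_c),  ω_s=0, ω_r=1
Stage 2: 29(0−ω_c) = −59(1−ω_c)  ⇒  88ω_c = 59  ⇒  ω_c = 59/88
  ⇒ ω_c²/ω_r² = 59/88
Coupling ω_r² = ω_c¹ ⇒ overall = 6/23 × 59/88 = 177/1012

177/1012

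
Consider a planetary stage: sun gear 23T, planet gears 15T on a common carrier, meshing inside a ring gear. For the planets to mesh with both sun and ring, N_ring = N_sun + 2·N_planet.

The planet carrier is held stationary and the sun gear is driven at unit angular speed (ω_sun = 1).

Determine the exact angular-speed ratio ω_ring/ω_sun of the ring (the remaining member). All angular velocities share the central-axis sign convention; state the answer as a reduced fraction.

-23/53

N_ring = 23 + 2·15 = 53
23(ω_s−ω_c) = −53(ω_r−ω_c),  ω_c=0, ω_s=1
ω_r = 0 − (23/53)(1−0) = -23/53
ω_r/ω_s = -23/53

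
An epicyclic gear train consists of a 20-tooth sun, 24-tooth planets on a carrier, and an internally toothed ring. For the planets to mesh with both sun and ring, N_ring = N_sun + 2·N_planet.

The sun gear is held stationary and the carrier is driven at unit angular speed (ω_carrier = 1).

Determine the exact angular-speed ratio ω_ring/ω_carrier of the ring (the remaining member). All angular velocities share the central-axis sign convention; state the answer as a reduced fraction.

N_ring = 20 + 2·24 = 68
20(ω_s−ω_c) = −68(ω_r−ω_c),  ω_s=0, ω_c=1
ω_r = 1 − (20/68)(0−1) = 22/17
ω_r/ω_c = 22/17

22/17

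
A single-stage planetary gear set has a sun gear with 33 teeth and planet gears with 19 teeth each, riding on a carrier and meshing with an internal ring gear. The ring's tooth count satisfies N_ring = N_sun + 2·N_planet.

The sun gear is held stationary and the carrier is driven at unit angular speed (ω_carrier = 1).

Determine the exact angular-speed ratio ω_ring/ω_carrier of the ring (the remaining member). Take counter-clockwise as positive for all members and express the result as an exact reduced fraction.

N_ring = 33 + 2·19 = 71
33(ω_s−ω_c) = −71(ω_r−ω_c),  ω_s=0, ω_c=1
ω_r = 1 − (33/71)(0−1) = 104/71
ω_r/ω_c = 104/71

104/71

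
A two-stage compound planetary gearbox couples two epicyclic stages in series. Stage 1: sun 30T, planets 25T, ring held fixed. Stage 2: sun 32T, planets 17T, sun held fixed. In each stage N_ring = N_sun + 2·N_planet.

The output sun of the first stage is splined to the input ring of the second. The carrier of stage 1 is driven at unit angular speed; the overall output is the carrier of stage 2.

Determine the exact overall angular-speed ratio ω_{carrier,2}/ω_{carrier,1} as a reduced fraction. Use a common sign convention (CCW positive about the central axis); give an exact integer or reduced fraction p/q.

Stage 1: N_ring = 30 + 2·25 = 80
Stage 1: 30(ω_s−ω_c) = −80(ω_r−ω_c),  ω_r=0, ω_c=1
Stage 1: ω_s = 1 − (80/30)(0−1) = 11/3
  ⇒ ω_s¹/ω_c¹ = 11/3
Stage 2: N_ring = 32 + 2·17 = 66
Stage 2: 32(ω_s−ω_c) = −66(ω_r−ω_c),  ω_s=0, ω_r=1
Stage 2: 32(0−ω_c) = −66(1−ω_c)  ⇒  98ω_c = 66  ⇒  ω_c = 33/49
  ⇒ ω_c²/ω_r² = 33/49
Coupling ω_r² = ω_s¹ ⇒ overall = 11/3 × 33/49 = 121/49

121/49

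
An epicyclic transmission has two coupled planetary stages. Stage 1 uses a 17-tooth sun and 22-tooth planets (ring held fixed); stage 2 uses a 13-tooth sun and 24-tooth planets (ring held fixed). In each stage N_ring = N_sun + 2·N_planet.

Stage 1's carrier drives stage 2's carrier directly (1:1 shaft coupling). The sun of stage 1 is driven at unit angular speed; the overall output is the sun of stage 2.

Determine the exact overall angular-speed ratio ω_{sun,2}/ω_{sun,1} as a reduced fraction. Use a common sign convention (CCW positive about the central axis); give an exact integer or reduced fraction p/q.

629/507

Stage 1: N_ring = 17 + 2·22 = 61
Stage 1: 17(ω_s−ω_c) = −61(ω_r−ω_c),  ω_r=0, ω_s=1
Stage 1: 17(1−ω_c) = −61(0−ω_c)  ⇒  78ω_c = 17  ⇒  ω_c = 17/78
  ⇒ ω_c¹/ω_s¹ = 17/78
Stage 2: N_ring = 13 + 2·24 = 61
Stage 2: 13(ω_s−ω_c) = −61(ω_r−ω_c),  ω_r=0, ω_c=1
Stage 2: ω_s = 1 − (61/13)(0−1) = 74/13
  ⇒ ω_s²/ω_c² = 74/13
Coupling ω_c² = ω_c¹ ⇒ overall = 17/78 × 74/13 = 629/507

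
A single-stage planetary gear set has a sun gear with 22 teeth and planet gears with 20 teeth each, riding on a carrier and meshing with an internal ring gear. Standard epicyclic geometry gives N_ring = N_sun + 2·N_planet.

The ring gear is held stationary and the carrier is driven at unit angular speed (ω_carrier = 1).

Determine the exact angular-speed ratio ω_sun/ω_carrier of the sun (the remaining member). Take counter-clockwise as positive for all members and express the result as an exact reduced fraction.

N_ring = 22 + 2·20 = 62
22(ω_s−ω_c) = −62(ω_r−ω_c),  ω_r=0, ω_c=1
ω_s = 1 − (62/22)(0−1) = 42/11
ω_s/ω_c = 42/11

42/11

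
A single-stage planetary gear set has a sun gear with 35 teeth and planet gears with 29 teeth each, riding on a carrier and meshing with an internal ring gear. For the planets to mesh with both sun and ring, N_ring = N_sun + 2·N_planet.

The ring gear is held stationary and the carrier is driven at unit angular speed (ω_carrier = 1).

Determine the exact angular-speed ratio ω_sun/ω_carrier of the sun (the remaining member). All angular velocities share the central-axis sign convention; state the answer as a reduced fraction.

N_ring = 35 + 2·29 = 93
35(ω_s−ω_c) = −93(ω_r−ω_c),  ω_r=0, ω_c=1
ω_s = 1 − (93/35)(0−1) = 128/35
ω_s/ω_c = 128/35

128/35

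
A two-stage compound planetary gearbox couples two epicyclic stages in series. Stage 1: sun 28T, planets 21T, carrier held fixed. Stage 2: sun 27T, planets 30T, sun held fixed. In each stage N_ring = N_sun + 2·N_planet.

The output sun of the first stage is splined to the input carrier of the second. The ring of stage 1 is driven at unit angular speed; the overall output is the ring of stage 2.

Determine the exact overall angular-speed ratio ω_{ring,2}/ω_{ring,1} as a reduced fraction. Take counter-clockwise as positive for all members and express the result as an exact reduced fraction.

-95/29

Stage 1: N_ring = 28 + 2·21 = 70
Stage 1: 28(ω_s−ω_c) = −70(ω_r−ω_c),  ω_c=0, ω_r=1
Stage 1: ω_s = 0 − (70/28)(1−0) = -5/2
  ⇒ ω_s¹/ω_r¹ = -5/2
Stage 2: N_ring = 27 + 2·30 = 87
Stage 2: 27(ω_s−ω_c) = −87(ω_r−ω_c),  ω_s=0, ω_c=1
Stage 2: ω_r = 1 − (27/87)(0−1) = 38/29
  ⇒ ω_r²/ω_c² = 38/29
Coupling ω_c² = ω_s¹ ⇒ overall = -5/2 × 38/29 = -95/29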